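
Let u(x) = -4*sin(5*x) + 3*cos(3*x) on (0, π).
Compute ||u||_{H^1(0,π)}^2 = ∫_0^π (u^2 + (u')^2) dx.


||u||_{H^1(0,π)}^2 = 253*π

u'(x) = -9*sin(3*x) - 20*cos(5*x).
Expand u² and (u')² and integrate term by term on (0, π), using: for integers n ≥ 1, ∫_0^π sin²(nx) dx = ∫_0^π cos²(nx) dx = π/2; for n ≠ n', ∫_0^π sin(nx)sin(n'x) dx = ∫_0^π cos(nx)cos(n'x) dx = 0; and by product-to-sum, ∫_0^π sin(nx)cos(n'x) dx = ½∫_0^π [sin((n+n')x) + sin((n−n')x)] dx, which is 0 when n+n' is even and 2n/(n²−n'²) when n+n' is odd (it need not vanish on (0, π)).
  u² squared terms: (-4)²·∫sin(5x)² dx = 16·π/2 = 8*π;  (3)²·∫cos(3x)² dx = 9·π/2 = 9*π/2.
  u² cross terms: 2·(-4)·(3)·∫sin(5x)·cos(3x) dx = -24·(0) = 0.
  So ∫_0^π u² dx = 8*π + 9*π/2 + 0 = 25*π/2.
  (u')² squared terms: (-20)²·∫cos(5x)² dx = 400·π/2 = 200*π;  (-9)²·∫sin(3x)² dx = 81·π/2 = 81*π/2.
  (u')² cross terms: 2·(-20)·(-9)·∫cos(5x)·sin(3x) dx = 360·(0) = 0.
  So ∫_0^π (u')² dx = 200*π + 81*π/2 + 0 = 481*π/2.
||u||_{H^1}^2 = (25*π/2) + (481*π/2) = 253*π.


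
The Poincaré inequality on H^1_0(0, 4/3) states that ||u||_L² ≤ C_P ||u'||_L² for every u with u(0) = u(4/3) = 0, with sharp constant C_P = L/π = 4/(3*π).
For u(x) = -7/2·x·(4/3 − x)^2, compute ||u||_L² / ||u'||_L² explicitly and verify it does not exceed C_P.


||u||_L² / ||u'||_L² = 2*sqrt(14)/21 < C_P = 4/(3*π).

u(x) = -7/2·x·(4/3 − x)^2, so u'(x) = -21*x^2/2 + 56*x/3 - 56/9.
u(x) = -7/2·x·(4/3 − x)^2 vanishes at x = 0 and x = 4/3, so u ∈ H^1_0(0, 4/3). Differentiate via the product rule and integrate the resulting polynomials term by term.
  ∫_0^4/3 u² dx = ∫_0^4/3 (49*x^6/4 - 196*x^5/3 + 392*x^4/3 - 3136*x^3/27 + 3136*x^2/81) dx. Term by term:
    ∫_0^4/3 49*x^6/4 dx = 28672/2187;  ∫_0^4/3 -196*x^5/3 dx = -401408/6561;  ∫_0^4/3 392*x^4/3 dx = 401408/3645;
    ∫_0^4/3 -3136*x^3/27 dx = -200704/2187;  ∫_0^4/3 3136*x^2/81 dx = 200704/6561.
  Sum: 28672/2187 − 401408/6561 + 401408/3645 − 200704/2187 + 200704/6561 = 28672/32805.
  ∫_0^4/3 (u')² dx = ∫_0^4/3 (441*x^4/4 - 392*x^3 + 4312*x^2/9 - 6272*x/27 + 3136/81) dx. Term by term:
    ∫_0^4/3 441*x^4/4 dx = 12544/135;  ∫_0^4/3 -392*x^3 dx = -25088/81;  ∫_0^4/3 4312*x^2/9 dx = 275968/729;
    ∫_0^4/3 -6272*x/27 dx = -50176/243;  ∫_0^4/3 3136/81 dx = 12544/243.
  Sum: 12544/135 − 25088/81 + 275968/729 − 50176/243 + 12544/243 = 25088/3645.
∫_0^4/3 u² dx = 28672/32805, so ||u||_L² = 64*sqrt(35)/405.
∫_0^4/3 (u')² dx = 25088/3645, so ||u'||_L² = 112*sqrt(10)/135.
Ratio ||u||_L² / ||u'||_L² = 2*sqrt(14)/21.
Sharp Poincaré constant on H^1_0(0, 4/3) is C_P = L/π = 4/(3*π), achieved by sin(3*π/4·x).
A polynomial bump cannot attain the sharp Poincaré constant (only the first sine eigenfunction does), so the ratio is strictly less than C_P, consistent with ||u||_L² ≤ C_P ||u'||_L².


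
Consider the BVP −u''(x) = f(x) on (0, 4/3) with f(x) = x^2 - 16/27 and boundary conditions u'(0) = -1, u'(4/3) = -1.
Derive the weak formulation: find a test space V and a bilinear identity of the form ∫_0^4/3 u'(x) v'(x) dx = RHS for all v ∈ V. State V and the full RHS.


V = H^1(0, 4/3) (v unrestricted at boundary; u is determined up to an additive constant); weak form: ∫_0^4/3 u'v' dx = ∫_0^4/3 (x^2 - 16/27) v dx − v(4/3) + v(0) for all v ∈ V.

Multiply both sides by a test function v and integrate from 0 to 4/3:
  ∫_0^4/3 −u''(x) v(x) dx = ∫_0^4/3 f(x) v(x) dx.
Integrate the LHS by parts once:
  ∫_0^4/3 −u'' v dx = −[u'(x) v(x)]_0^4/3 + ∫_0^4/3 u'(x) v'(x) dx.
Thus ∫_0^4/3 u'(x) v'(x) dx = ∫_0^4/3 f(x) v(x) dx + [u'(x) v(x)]_0^4/3.
Choose V so that boundary terms are either known or forced to vanish.
u has inhomogeneous Neumann u'(0) = -1, u'(4/3) = -1. [u' v]_0^4/3 = (-1)·v(4/3) − (-1)·v(0) = − v(4/3) + v(0). Take V = H^1(0, 4/3); boundary term becomes part of RHS.
Weak formulation: find u (satisfying any essential BC) such that ∫_0^4/3 u'(x) v'(x) dx = ∫_0^4/3 f v dx − v(4/3) + v(0) for all v ∈ V (Neumann data are natural BCs: they enter the RHS as boundary terms).
Substituting f(x) = x^2 - 16/27, the right-hand side is ∫_0^4/3 (x^2 - 16/27) v dx − v(4/3) + v(0).
Compatibility check (pure Neumann): taking v ≡ 1 ∈ V gives 0 = ∫_0^4/3 f dx + (-1) − (-1), i.e. ∫_0^4/3 f dx must equal u'(0) − u'(4/3) = 0. Indeed ∫_0^4/3 (x^2 - 16/27) dx = 0, so the data are compatible. The solution is then unique only up to an additive constant (fix it e.g. by requiring ∫_0^4/3 u dx = 0).


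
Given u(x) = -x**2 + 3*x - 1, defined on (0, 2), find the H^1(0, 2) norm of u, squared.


||u||_{H^1}^2 = 32/5

The H^1 norm (squared) on an interval (0, L) is
  ||u||_{H^1}^2 = ∫_0^L u(x)^2 dx + ∫_0^L u'(x)^2 dx.
Compute u'(x) = 3 - 2*x.
Then u(x)^2 = x**4 - 6*x**3 + 11*x**2 - 6*x + 1 and u'(x)^2 = 4*x**2 - 12*x + 9.
Integrate each monomial from 0 to 2 using ∫_0^2 c·x^n dx = c·2^(n+1)/(n+1):
  ∫_0^2 u(x)^2 dx = ∫_0^2 (x^4 - 6*x^3 + 11*x^2 - 6*x + 1) dx. Term by term:
    ∫_0^2 x^4 dx = 32/5;  ∫_0^2 -6*x^3 dx = -24;  ∫_0^2 11*x^2 dx = 88/3;
    ∫_0^2 -6*x dx = -12;  ∫_0^2 1 dx = 2.
  Sum: 32/5 − 24 + 88/3 − 12 + 2 = 26/15.
  ∫_0^2 u'(x)^2 dx = ∫_0^2 (4*x^2 - 12*x + 9) dx. Term by term:
    ∫_0^2 4*x^2 dx = 32/3;  ∫_0^2 -12*x dx = -24;  ∫_0^2 9 dx = 18.
  Sum: 32/3 − 24 + 18 = 14/3.
Adding: ||u||_{H^1}^2 = 26/15 + 14/3 = 32/5.


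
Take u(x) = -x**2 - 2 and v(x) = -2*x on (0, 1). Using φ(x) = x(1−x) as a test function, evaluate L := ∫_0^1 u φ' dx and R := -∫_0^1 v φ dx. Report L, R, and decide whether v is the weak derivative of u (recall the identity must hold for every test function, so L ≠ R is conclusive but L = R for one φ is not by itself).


LHS = 1/6, RHS = 1/6. Yes, v = u' weakly.

u(x) = -x**2 - 2, classical derivative u'(x) = -2*x.
φ(x) = x(1−x), so φ'(x) = 1 - 2*x.
Note φ(0) = φ(1) = 0, so the boundary term u·φ vanishes.
LHS = ∫_0^1 u(x) φ'(x) dx = ∫_0^1 (2*x^3 - x^2 + 4*x - 2) dx. Term by term:
  ∫_0^1 2*x^3 dx = 1/2;  ∫_0^1 -x^2 dx = -1/3;  ∫_0^1 4*x dx = 2;
  ∫_0^1 -2 dx = -2.
Sum: 1/2 − 1/3 + 2 − 2 = 1/6.
So LHS = 1/6.
∫_0^1 v(x) φ(x) dx = ∫_0^1 (2*x^3 - 2*x^2) dx. Term by term:
  ∫_0^1 2*x^3 dx = 1/2;  ∫_0^1 -2*x^2 dx = -2/3.
Sum: 1/2 − 2/3 = -1/6.
So RHS = -∫_0^1 v(x) φ(x) dx = 1/6.
LHS = RHS, so the identity holds for this test φ.
Moreover u is smooth here and v(x) = u'(x) = -2*x pointwise, so the identity holds for every test function. Hence v is the weak derivative of u.


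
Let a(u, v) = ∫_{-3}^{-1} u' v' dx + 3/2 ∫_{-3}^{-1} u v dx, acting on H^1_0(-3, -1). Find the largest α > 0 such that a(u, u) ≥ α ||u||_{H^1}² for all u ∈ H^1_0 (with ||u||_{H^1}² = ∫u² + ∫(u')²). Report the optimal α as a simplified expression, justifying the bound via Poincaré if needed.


α = 1

Coercivity of a(·,·) on H^1_0(-3, -1) means a(u, u) ≥ α ||u||_{H^1}² for every u ∈ H^1_0.
The interval has length L = 2, and Poincaré/coercivity depend only on L. Here a(u, u) = ∫(u')² + (3/2)·∫u².
Here c = 3/2 ≥ 1, so a(u,u) = ∫(u')² + c∫u² ≥ ∫(u')² + ∫u² = ||u||_{H^1}², i.e. α = 1 works. No larger α is possible: a(u,u) ≥ α||u||_{H^1}² means (1−α)∫(u')² ≥ (α−c)∫u², and for the modes u_n = sin(nπ(x−x₀)/L) (x₀ the left endpoint) one has ∫u_n²/∫(u_n')² = (L/(nπ))² → 0, so a(u_n,u_n)/||u_n||_{H^1}² → 1. Hence the optimal constant is α = 1.
Therefore α = 1.


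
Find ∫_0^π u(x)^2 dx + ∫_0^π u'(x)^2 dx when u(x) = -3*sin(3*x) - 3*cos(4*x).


||u||_{H^1(0,π)}^2 = -1836/7 + 243*π/2

u'(x) = 12*sin(4*x) - 9*cos(3*x).
Expand u² and (u')² and integrate term by term on (0, π), using: for integers n ≥ 1, ∫_0^π sin²(nx) dx = ∫_0^π cos²(nx) dx = π/2; for n ≠ n', ∫_0^π sin(nx)sin(n'x) dx = ∫_0^π cos(nx)cos(n'x) dx = 0; and by product-to-sum, ∫_0^π sin(nx)cos(n'x) dx = ½∫_0^π [sin((n+n')x) + sin((n−n')x)] dx, which is 0 when n+n' is even and 2n/(n²−n'²) when n+n' is odd (it need not vanish on (0, π)).
  u² squared terms: (-3)²·∫cos(4x)² dx = 9·π/2 = 9*π/2;  (-3)²·∫sin(3x)² dx = 9·π/2 = 9*π/2.
  u² cross terms: 2·(-3)·(-3)·∫cos(4x)·sin(3x) dx = 18·(-6/7) = -108/7.
  So ∫_0^π u² dx = 9*π/2 + 9*π/2 − 108/7 = -108/7 + 9*π.
  (u')² squared terms: (-9)²·∫cos(3x)² dx = 81·π/2 = 81*π/2;  (12)²·∫sin(4x)² dx = 144·π/2 = 72*π.
  (u')² cross terms: 2·(-9)·(12)·∫cos(3x)·sin(4x) dx = -216·(8/7) = -1728/7.
  So ∫_0^π (u')² dx = 81*π/2 + 72*π − 1728/7 = -1728/7 + 225*π/2.
||u||_{H^1}^2 = (-108/7 + 9*π) + (-1728/7 + 225*π/2) = -1836/7 + 243*π/2.


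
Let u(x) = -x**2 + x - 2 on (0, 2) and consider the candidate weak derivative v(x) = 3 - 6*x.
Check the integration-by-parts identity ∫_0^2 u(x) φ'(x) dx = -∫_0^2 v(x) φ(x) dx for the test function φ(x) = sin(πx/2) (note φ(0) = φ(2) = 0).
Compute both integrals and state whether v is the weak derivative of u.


LHS = 4/π, RHS = 12/π. No, v is not the weak derivative of u.

u(x) = -x**2 + x - 2, classical derivative u'(x) = 1 - 2*x.
φ(x) = sin(πx/2), so φ'(x) = π*cos(π*x/2)/2.
Note φ(0) = φ(2) = 0, so the boundary term u·φ vanishes.
LHS = ∫_0^2 u(x) φ'(x) dx = ∫_0^2 (-π*x^2*cos(π*x/2)/2 + π*x*cos(π*x/2)/2 - π*cos(π*x/2)) dx. Term by term:
  ∫_0^2 -π*cos(π*x/2) dx = 0;  ∫_0^2 π*x*cos(π*x/2)/2 dx = -4/π;  ∫_0^2 -π*x^2*cos(π*x/2)/2 dx = 8/π.
Sum: 0 − 4/π + 8/π = 4/π.
So LHS = 4/π.
∫_0^2 v(x) φ(x) dx = ∫_0^2 (-6*x*sin(π*x/2) + 3*sin(π*x/2)) dx. Term by term:
  ∫_0^2 3*sin(π*x/2) dx = 12/π;  ∫_0^2 -6*x*sin(π*x/2) dx = -24/π.
Sum: 12/π − 24/π = -12/π.
So RHS = -∫_0^2 v(x) φ(x) dx = 12/π.
LHS − RHS = -8/π ≠ 0, so the identity fails.
(For a valid weak derivative the identity must hold for EVERY test function, in particular this one. The failure shows v is NOT the weak derivative of u.)
Correct weak derivative would be u'(x) = 1 - 2*x.


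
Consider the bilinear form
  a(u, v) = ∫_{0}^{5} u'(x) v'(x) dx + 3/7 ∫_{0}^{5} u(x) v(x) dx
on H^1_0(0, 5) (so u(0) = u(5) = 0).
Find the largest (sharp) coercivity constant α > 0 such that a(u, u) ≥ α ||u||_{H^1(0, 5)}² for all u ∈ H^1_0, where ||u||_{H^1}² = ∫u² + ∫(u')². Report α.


α = (π^2 + 75/7)/(π^2 + 25)

Coercivity of a(·,·) on H^1_0(0, 5) means a(u, u) ≥ α ||u||_{H^1}² for every u ∈ H^1_0.
The interval has length L = 5, and Poincaré/coercivity depend only on L. Here a(u, u) = ∫(u')² + (3/7)·∫u².
Here 0 < c = 3/7 < 1. The condition a(u,u) ≥ α||u||_{H^1}² reads (1−α)∫(u')² ≥ (α−c)∫u². Any admissible α is ≤ 1 (rapidly oscillating u have ∫u²/∫(u')² → 0), and α = 1 would force 0 ≥ (1−c)∫u², impossible since c < 1; so 1−α > 0. By the sharp Poincaré inequality on H^1_0 of an interval of length L, ∫(u')² ≥ (π/L)²∫u² with equality for the first sine mode sin(π(x−x₀)/L) (x₀ the left endpoint), so the inequality holds for all u iff (1−α)(π/L)² ≥ α − c, i.e. α ≤ ((π/L)² + c)/((π/L)² + 1) = (1 + c(L/π)²)/(1 + (L/π)²). With (π/L)² = π^2/25 and c = 3/7, the largest admissible constant is α = ((π/L)² + c)/((π/L)² + 1).
Simplifying, α = (π^2 + 75/7)/(π^2 + 25).


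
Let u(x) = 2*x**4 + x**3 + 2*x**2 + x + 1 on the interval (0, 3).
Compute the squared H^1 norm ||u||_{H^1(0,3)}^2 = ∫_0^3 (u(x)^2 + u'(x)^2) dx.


||u||_{H^1}^2 = 1641468/35

The H^1 norm (squared) on an interval (0, L) is
  ||u||_{H^1}^2 = ∫_0^L u(x)^2 dx + ∫_0^L u'(x)^2 dx.
Compute u'(x) = 8*x**3 + 3*x**2 + 4*x + 1.
Then u(x)^2 = 4*x**8 + 4*x**7 + 9*x**6 + 8*x**5 + 10*x**4 + 6*x**3 + 5*x**2 + 2*x + 1 and u'(x)^2 = 64*x**6 + 48*x**5 + 73*x**4 + 40*x**3 + 22*x**2 + 8*x + 1.
Integrate each monomial from 0 to 3 using ∫_0^3 c·x^n dx = c·3^(n+1)/(n+1):
  ∫_0^3 u(x)^2 dx = ∫_0^3 (4*x^8 + 4*x^7 + 9*x^6 + 8*x^5 + 10*x^4 + 6*x^3 + 5*x^2 + 2*x + 1) dx. Term by term:
    ∫_0^3 4*x^8 dx = 8748;  ∫_0^3 4*x^7 dx = 6561/2;  ∫_0^3 9*x^6 dx = 19683/7;
    ∫_0^3 8*x^5 dx = 972;  ∫_0^3 10*x^4 dx = 486;  ∫_0^3 6*x^3 dx = 243/2;
    ∫_0^3 5*x^2 dx = 45;  ∫_0^3 2*x dx = 9;  ∫_0^3 1 dx = 3.
  Sum: 8748 + 6561/2 + 19683/7 + 972 + 486 + 243/2 + 45 + 9 + 3 = 115338/7.
  ∫_0^3 u'(x)^2 dx = ∫_0^3 (64*x^6 + 48*x^5 + 73*x^4 + 40*x^3 + 22*x^2 + 8*x + 1) dx. Term by term:
    ∫_0^3 64*x^6 dx = 139968/7;  ∫_0^3 48*x^5 dx = 5832;  ∫_0^3 73*x^4 dx = 17739/5;
    ∫_0^3 40*x^3 dx = 810;  ∫_0^3 22*x^2 dx = 198;  ∫_0^3 8*x dx = 36;
    ∫_0^3 1 dx = 3.
  Sum: 139968/7 + 5832 + 17739/5 + 810 + 198 + 36 + 3 = 1064778/35.
Adding: ||u||_{H^1}^2 = 115338/7 + 1064778/35 = 1641468/35.


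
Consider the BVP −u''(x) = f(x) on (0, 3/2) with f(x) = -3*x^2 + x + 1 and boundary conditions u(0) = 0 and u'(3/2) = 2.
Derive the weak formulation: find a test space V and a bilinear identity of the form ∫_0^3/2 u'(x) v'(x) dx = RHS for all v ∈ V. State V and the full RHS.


V = {v ∈ H^1(0, 3/2) : v(0) = 0} (test functions vanish at x = 0 where u is specified); weak form: ∫_0^3/2 u'v' dx = ∫_0^3/2 (-3*x^2 + x + 1) v dx + 2·v(3/2) for all v ∈ V.

Multiply both sides by a test function v and integrate from 0 to 3/2:
  ∫_0^3/2 −u''(x) v(x) dx = ∫_0^3/2 f(x) v(x) dx.
Integrate the LHS by parts once:
  ∫_0^3/2 −u'' v dx = −[u'(x) v(x)]_0^3/2 + ∫_0^3/2 u'(x) v'(x) dx.
Thus ∫_0^3/2 u'(x) v'(x) dx = ∫_0^3/2 f(x) v(x) dx + [u'(x) v(x)]_0^3/2.
Choose V so that boundary terms are either known or forced to vanish.
Mixed BC: u(0) = 0 (Dirichlet) and u'(3/2) = 2 (Neumann). Define V = {v ∈ H^1(0, 3/2) : v(0) = 0}. Then [u' v]_0^3/2 = u'(3/2)·v(3/2) − u'(0)·0 = 2·v(3/2).
Weak formulation: find u (satisfying any essential BC) such that ∫_0^3/2 u'(x) v'(x) dx = ∫_0^3/2 f v dx + 2·v(3/2) for all v ∈ V (Dirichlet at 0 absorbed into V; Neumann datum at x = 3/2 contributes the boundary term).
Substituting f(x) = -3*x^2 + x + 1, the right-hand side is ∫_0^3/2 (-3*x^2 + x + 1) v dx + 2·v(3/2).


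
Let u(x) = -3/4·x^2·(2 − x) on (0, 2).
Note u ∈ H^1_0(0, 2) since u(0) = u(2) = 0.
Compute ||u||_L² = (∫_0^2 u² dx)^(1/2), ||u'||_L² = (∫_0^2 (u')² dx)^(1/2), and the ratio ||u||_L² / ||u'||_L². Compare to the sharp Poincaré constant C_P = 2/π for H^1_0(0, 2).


||u||_L² / ||u'||_L² = sqrt(14)/7 < C_P = 2/π.

u(x) = -3/4·x^2·(2 − x), so u'(x) = 3*x*(3*x - 4)/4.
u(x) = -3/4·x^2·(2 − x) vanishes at x = 0 and x = 2, so u ∈ H^1_0(0, 2). Differentiate via the product rule and integrate the resulting polynomials term by term.
  ∫_0^2 u² dx = ∫_0^2 (9*x^6/16 - 9*x^5/4 + 9*x^4/4) dx. Term by term:
    ∫_0^2 9*x^6/16 dx = 72/7;  ∫_0^2 -9*x^5/4 dx = -24;  ∫_0^2 9*x^4/4 dx = 72/5.
  Sum: 72/7 − 24 + 72/5 = 24/35.
  ∫_0^2 (u')² dx = ∫_0^2 (81*x^4/16 - 27*x^3/2 + 9*x^2) dx. Term by term:
    ∫_0^2 81*x^4/16 dx = 162/5;  ∫_0^2 -27*x^3/2 dx = -54;  ∫_0^2 9*x^2 dx = 24.
  Sum: 162/5 − 54 + 24 = 12/5.
∫_0^2 u² dx = 24/35, so ||u||_L² = 2*sqrt(210)/35.
∫_0^2 (u')² dx = 12/5, so ||u'||_L² = 2*sqrt(15)/5.
Ratio ||u||_L² / ||u'||_L² = sqrt(14)/7.
Sharp Poincaré constant on H^1_0(0, 2) is C_P = L/π = 2/π, achieved by sin(π/2·x).
A polynomial bump cannot attain the sharp Poincaré constant (only the first sine eigenfunction does), so the ratio is strictly less than C_P, consistent with ||u||_L² ≤ C_P ||u'||_L².


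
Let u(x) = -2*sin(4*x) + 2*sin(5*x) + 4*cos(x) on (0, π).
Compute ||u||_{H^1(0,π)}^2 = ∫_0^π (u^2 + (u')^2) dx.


||u||_{H^1(0,π)}^2 = -256/15 + 102*π

u'(x) = -4*sin(x) - 8*cos(4*x) + 10*cos(5*x).
Expand u² and (u')² and integrate term by term on (0, π), using: for integers n ≥ 1, ∫_0^π sin²(nx) dx = ∫_0^π cos²(nx) dx = π/2; for n ≠ n', ∫_0^π sin(nx)sin(n'x) dx = ∫_0^π cos(nx)cos(n'x) dx = 0; and by product-to-sum, ∫_0^π sin(nx)cos(n'x) dx = ½∫_0^π [sin((n+n')x) + sin((n−n')x)] dx, which is 0 when n+n' is even and 2n/(n²−n'²) when n+n' is odd (it need not vanish on (0, π)).
  u² squared terms: (-2)²·∫sin(4x)² dx = 4·π/2 = 2*π;  (2)²·∫sin(5x)² dx = 4·π/2 = 2*π;  (4)²·∫cos(x)² dx = 16·π/2 = 8*π.
  u² cross terms: 2·(-2)·(2)·∫sin(4x)·sin(5x) dx = -8·(0) = 0;  2·(-2)·(4)·∫sin(4x)·cos(x) dx = -16·(8/15) = -128/15;  2·(2)·(4)·∫sin(5x)·cos(x) dx = 16·(0) = 0.
  So ∫_0^π u² dx = 2*π + 2*π + 8*π + 0 − 128/15 + 0 = -128/15 + 12*π.
  (u')² squared terms: (-8)²·∫cos(4x)² dx = 64·π/2 = 32*π;  (-4)²·∫sin(x)² dx = 16·π/2 = 8*π;  (10)²·∫cos(5x)² dx = 100·π/2 = 50*π.
  (u')² cross terms: 2·(-8)·(-4)·∫cos(4x)·sin(x) dx = 64·(-2/15) = -128/15;  2·(-8)·(10)·∫cos(4x)·cos(5x) dx = -160·(0) = 0;  2·(-4)·(10)·∫sin(x)·cos(5x) dx = -80·(0) = 0.
  So ∫_0^π (u')² dx = 32*π + 8*π + 50*π − 128/15 + 0 + 0 = -128/15 + 90*π.
||u||_{H^1}^2 = (-128/15 + 12*π) + (-128/15 + 90*π) = -256/15 + 102*π.


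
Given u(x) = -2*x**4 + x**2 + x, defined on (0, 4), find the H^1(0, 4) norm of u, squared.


||u||_{H^1}^2 = 77839628/315

The H^1 norm (squared) on an interval (0, L) is
  ||u||_{H^1}^2 = ∫_0^L u(x)^2 dx + ∫_0^L u'(x)^2 dx.
Compute u'(x) = -8*x**3 + 2*x + 1.
Then u(x)^2 = 4*x**8 - 4*x**6 - 4*x**5 + x**4 + 2*x**3 + x**2 and u'(x)^2 = 64*x**6 - 32*x**4 - 16*x**3 + 4*x**2 + 4*x + 1.
Integrate each monomial from 0 to 4 using ∫_0^4 c·x^n dx = c·4^(n+1)/(n+1):
  ∫_0^4 u(x)^2 dx = ∫_0^4 (4*x^8 - 4*x^6 - 4*x^5 + x^4 + 2*x^3 + x^2) dx. Term by term:
    ∫_0^4 4*x^8 dx = 1048576/9;  ∫_0^4 -4*x^6 dx = -65536/7;  ∫_0^4 -4*x^5 dx = -8192/3;
    ∫_0^4 x^4 dx = 1024/5;  ∫_0^4 2*x^3 dx = 128;  ∫_0^4 x^2 dx = 64/3.
  Sum: 1048576/9 − 65536/7 − 8192/3 + 1024/5 + 128 + 64/3 = 33002432/315.
  ∫_0^4 u'(x)^2 dx = ∫_0^4 (64*x^6 - 32*x^4 - 16*x^3 + 4*x^2 + 4*x + 1) dx. Term by term:
    ∫_0^4 64*x^6 dx = 1048576/7;  ∫_0^4 -32*x^4 dx = -32768/5;  ∫_0^4 -16*x^3 dx = -1024;
    ∫_0^4 4*x^2 dx = 256/3;  ∫_0^4 4*x dx = 32;  ∫_0^4 1 dx = 4.
  Sum: 1048576/7 − 32768/5 − 1024 + 256/3 + 32 + 4 = 14945732/105.
Adding: ||u||_{H^1}^2 = 33002432/315 + 14945732/105 = 77839628/315.


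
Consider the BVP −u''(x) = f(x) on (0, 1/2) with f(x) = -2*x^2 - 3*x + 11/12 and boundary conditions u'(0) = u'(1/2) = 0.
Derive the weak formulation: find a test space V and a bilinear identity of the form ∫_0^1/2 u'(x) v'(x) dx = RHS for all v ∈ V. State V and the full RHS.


V = H^1(0, 1/2) (no boundary constraint on v; u is determined up to an additive constant); weak form: ∫_0^1/2 u'v' dx = ∫_0^1/2 (-2*x^2 - 3*x + 11/12) v dx for all v ∈ V.

Multiply both sides by a test function v and integrate from 0 to 1/2:
  ∫_0^1/2 −u''(x) v(x) dx = ∫_0^1/2 f(x) v(x) dx.
Integrate the LHS by parts once:
  ∫_0^1/2 −u'' v dx = −[u'(x) v(x)]_0^1/2 + ∫_0^1/2 u'(x) v'(x) dx.
Thus ∫_0^1/2 u'(x) v'(x) dx = ∫_0^1/2 f(x) v(x) dx + [u'(x) v(x)]_0^1/2.
Choose V so that boundary terms are either known or forced to vanish.
u has homogeneous Neumann: u'(0) = u'(1/2) = 0. So [u' v]_0^1/2 = 0·v(1/2) − 0·v(0) = 0 for any v; take V = H^1(0, 1/2).
Weak formulation: find u (satisfying any essential BC) such that ∫_0^1/2 u'(x) v'(x) dx = ∫_0^1/2 f v dx for all v ∈ V (homogeneous Neumann, so boundary terms vanish).
Substituting f(x) = -2*x^2 - 3*x + 11/12, the right-hand side is ∫_0^1/2 (-2*x^2 - 3*x + 11/12) v dx.
Compatibility check (pure Neumann): taking v ≡ 1 ∈ V gives 0 = ∫_0^1/2 f dx + (0) − (0), i.e. ∫_0^1/2 f dx must equal u'(0) − u'(1/2) = 0. Indeed ∫_0^1/2 (-2*x^2 - 3*x + 11/12) dx = 0, so the data are compatible. The solution is then unique only up to an additive constant (fix it e.g. by requiring ∫_0^1/2 u dx = 0).


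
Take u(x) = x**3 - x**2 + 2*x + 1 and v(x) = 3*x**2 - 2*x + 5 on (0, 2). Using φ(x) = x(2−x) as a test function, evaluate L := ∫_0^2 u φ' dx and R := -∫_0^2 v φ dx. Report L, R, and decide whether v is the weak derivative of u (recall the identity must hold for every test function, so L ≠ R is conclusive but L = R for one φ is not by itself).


LHS = -24/5, RHS = -44/5. No, v is not the weak derivative of u.

u(x) = x**3 - x**2 + 2*x + 1, classical derivative u'(x) = 3*x**2 - 2*x + 2.
φ(x) = x(2−x), so φ'(x) = 2 - 2*x.
Note φ(0) = φ(2) = 0, so the boundary term u·φ vanishes.
LHS = ∫_0^2 u(x) φ'(x) dx = ∫_0^2 (-2*x^4 + 4*x^3 - 6*x^2 + 2*x + 2) dx. Term by term:
  ∫_0^2 -2*x^4 dx = -64/5;  ∫_0^2 4*x^3 dx = 16;  ∫_0^2 -6*x^2 dx = -16;
  ∫_0^2 2*x dx = 4;  ∫_0^2 2 dx = 4.
Sum: -64/5 + 16 − 16 + 4 + 4 = -24/5.
So LHS = -24/5.
∫_0^2 v(x) φ(x) dx = ∫_0^2 (-3*x^4 + 8*x^3 - 9*x^2 + 10*x) dx. Term by term:
  ∫_0^2 -3*x^4 dx = -96/5;  ∫_0^2 8*x^3 dx = 32;  ∫_0^2 -9*x^2 dx = -24;
  ∫_0^2 10*x dx = 20.
Sum: -96/5 + 32 − 24 + 20 = 44/5.
So RHS = -∫_0^2 v(x) φ(x) dx = -44/5.
LHS − RHS = 4 ≠ 0, so the identity fails.
(For a valid weak derivative the identity must hold for EVERY test function, in particular this one. The failure shows v is NOT the weak derivative of u.)
Correct weak derivative would be u'(x) = 3*x**2 - 2*x + 2.


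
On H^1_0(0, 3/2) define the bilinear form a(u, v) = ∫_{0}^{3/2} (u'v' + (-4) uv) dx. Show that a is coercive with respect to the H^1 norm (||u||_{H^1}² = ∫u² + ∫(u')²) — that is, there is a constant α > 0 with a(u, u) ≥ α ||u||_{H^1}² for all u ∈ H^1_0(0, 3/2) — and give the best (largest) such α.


α = 4*(-9 + π^2)/(9 + 4*π^2)

Coercivity of a(·,·) on H^1_0(0, 3/2) means a(u, u) ≥ α ||u||_{H^1}² for every u ∈ H^1_0.
The interval has length L = 3/2, and Poincaré/coercivity depend only on L. Here a(u, u) = ∫(u')² + (-4)·∫u².
Here c = -4 < 0 with |c| < (π/L)² = 4*π^2/9, so coercivity still holds. The condition a(u,u) ≥ α||u||_{H^1}² reads (1−α)∫(u')² ≥ (α−c)∫u². Any admissible α is ≤ 1 (rapidly oscillating u have ∫u²/∫(u')² → 0), and α = 1 would force 0 ≥ (1−c)∫u², impossible since c < 1; so 1−α > 0. By the sharp Poincaré inequality on H^1_0 of an interval of length L, ∫(u')² ≥ (π/L)²∫u² with equality for the first sine mode sin(π(x−x₀)/L) (x₀ the left endpoint), so the inequality holds for all u iff (1−α)(π/L)² ≥ α − c, i.e. α ≤ ((π/L)² + c)/((π/L)² + 1) = (1 + c(L/π)²)/(1 + (L/π)²). (Direct route, valid since c ≤ 0: Poincaré gives c∫u² ≥ c(L/π)²∫(u')², so a(u,u) ≥ (1 + c(L/π)²)∫(u')², while ||u||_{H^1}² ≤ (1 + (L/π)²)∫(u')²; dividing yields the same α.) With (π/L)² = 4*π^2/9 and c = -4, the largest admissible constant is α = ((π/L)² + c)/((π/L)² + 1).
Simplifying, α = 4*(-9 + π^2)/(9 + 4*π^2).


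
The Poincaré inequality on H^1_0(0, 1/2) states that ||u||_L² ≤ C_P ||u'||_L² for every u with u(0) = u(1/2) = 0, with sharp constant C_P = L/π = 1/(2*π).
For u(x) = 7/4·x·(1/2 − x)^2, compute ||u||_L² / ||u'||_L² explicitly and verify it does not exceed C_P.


||u||_L² / ||u'||_L² = sqrt(14)/28 < C_P = 1/(2*π).

u(x) = 7/4·x·(1/2 − x)^2, so u'(x) = 21*x^2/4 - 7*x/2 + 7/16.
u(x) = 7/4·x·(1/2 − x)^2 vanishes at x = 0 and x = 1/2, so u ∈ H^1_0(0, 1/2). Differentiate via the product rule and integrate the resulting polynomials term by term.
  ∫_0^1/2 u² dx = ∫_0^1/2 (49*x^6/16 - 49*x^5/8 + 147*x^4/32 - 49*x^3/32 + 49*x^2/256) dx. Term by term:
    ∫_0^1/2 49*x^6/16 dx = 7/2048;  ∫_0^1/2 -49*x^5/8 dx = -49/3072;  ∫_0^1/2 147*x^4/32 dx = 147/5120;
    ∫_0^1/2 -49*x^3/32 dx = -49/2048;  ∫_0^1/2 49*x^2/256 dx = 49/6144.
  Sum: 7/2048 − 49/3072 + 147/5120 − 49/2048 + 49/6144 = 7/30720.
  ∫_0^1/2 (u')² dx = ∫_0^1/2 (441*x^4/16 - 147*x^3/4 + 539*x^2/32 - 49*x/16 + 49/256) dx. Term by term:
    ∫_0^1/2 441*x^4/16 dx = 441/2560;  ∫_0^1/2 -147*x^3/4 dx = -147/256;  ∫_0^1/2 539*x^2/32 dx = 539/768;
    ∫_0^1/2 -49*x/16 dx = -49/128;  ∫_0^1/2 49/256 dx = 49/512.
  Sum: 441/2560 − 147/256 + 539/768 − 49/128 + 49/512 = 49/3840.
∫_0^1/2 u² dx = 7/30720, so ||u||_L² = sqrt(210)/960.
∫_0^1/2 (u')² dx = 49/3840, so ||u'||_L² = 7*sqrt(15)/240.
Ratio ||u||_L² / ||u'||_L² = sqrt(14)/28.
Sharp Poincaré constant on H^1_0(0, 1/2) is C_P = L/π = 1/(2*π), achieved by sin(2*π·x).
A polynomial bump cannot attain the sharp Poincaré constant (only the first sine eigenfunction does), so the ratio is strictly less than C_P, consistent with ||u||_L² ≤ C_P ||u'||_L².


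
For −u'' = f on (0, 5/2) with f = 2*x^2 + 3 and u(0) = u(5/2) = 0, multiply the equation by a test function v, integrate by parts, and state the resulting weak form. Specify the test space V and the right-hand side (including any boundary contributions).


V = H^1_0(0, 5/2) (so v(0) = v(5/2) = 0); weak form: ∫_0^5/2 u'v' dx = ∫_0^5/2 (2*x^2 + 3) v dx for all v ∈ V.

Multiply both sides by a test function v and integrate from 0 to 5/2:
  ∫_0^5/2 −u''(x) v(x) dx = ∫_0^5/2 f(x) v(x) dx.
Integrate the LHS by parts once:
  ∫_0^5/2 −u'' v dx = −[u'(x) v(x)]_0^5/2 + ∫_0^5/2 u'(x) v'(x) dx.
Thus ∫_0^5/2 u'(x) v'(x) dx = ∫_0^5/2 f(x) v(x) dx + [u'(x) v(x)]_0^5/2.
Choose V so that boundary terms are either known or forced to vanish.
u is Dirichlet: u(0) = u(5/2) = 0. Let V = H^1_0(0, 5/2); then v(0) = v(5/2) = 0, and [u' v]_0^5/2 = 0.
Weak formulation: find u (satisfying any essential BC) such that ∫_0^5/2 u'(x) v'(x) dx = ∫_0^5/2 f v dx for all v ∈ V.
Substituting f(x) = 2*x^2 + 3, the right-hand side is ∫_0^5/2 (2*x^2 + 3) v dx.


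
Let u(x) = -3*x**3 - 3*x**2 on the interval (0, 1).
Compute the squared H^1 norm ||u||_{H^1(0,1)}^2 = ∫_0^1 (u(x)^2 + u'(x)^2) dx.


||u||_{H^1}^2 = 429/7

The H^1 norm (squared) on an interval (0, L) is
  ||u||_{H^1}^2 = ∫_0^L u(x)^2 dx + ∫_0^L u'(x)^2 dx.
Compute u'(x) = -9*x**2 - 6*x.
Then u(x)^2 = 9*x**6 + 18*x**5 + 9*x**4 and u'(x)^2 = 81*x**4 + 108*x**3 + 36*x**2.
Integrate each monomial from 0 to 1 using ∫_0^1 c·x^n dx = c·1^(n+1)/(n+1):
  ∫_0^1 u(x)^2 dx = ∫_0^1 (9*x^6 + 18*x^5 + 9*x^4) dx. Term by term:
    ∫_0^1 9*x^6 dx = 9/7;  ∫_0^1 18*x^5 dx = 3;  ∫_0^1 9*x^4 dx = 9/5.
  Sum: 9/7 + 3 + 9/5 = 213/35.
  ∫_0^1 u'(x)^2 dx = ∫_0^1 (81*x^4 + 108*x^3 + 36*x^2) dx. Term by term:
    ∫_0^1 81*x^4 dx = 81/5;  ∫_0^1 108*x^3 dx = 27;  ∫_0^1 36*x^2 dx = 12.
  Sum: 81/5 + 27 + 12 = 276/5.
Adding: ||u||_{H^1}^2 = 213/35 + 276/5 = 429/7.


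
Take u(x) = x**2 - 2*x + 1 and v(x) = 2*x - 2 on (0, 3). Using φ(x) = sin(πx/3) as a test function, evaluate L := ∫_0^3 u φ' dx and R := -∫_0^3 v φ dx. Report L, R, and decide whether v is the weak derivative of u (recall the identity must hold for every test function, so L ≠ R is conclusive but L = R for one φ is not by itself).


LHS = -6/π, RHS = -6/π. Yes, v = u' weakly.

u(x) = x**2 - 2*x + 1, classical derivative u'(x) = 2*x - 2.
φ(x) = sin(πx/3), so φ'(x) = π*cos(π*x/3)/3.
Note φ(0) = φ(3) = 0, so the boundary term u·φ vanishes.
LHS = ∫_0^3 u(x) φ'(x) dx = ∫_0^3 (π*x^2*cos(π*x/3)/3 - 2*π*x*cos(π*x/3)/3 + π*cos(π*x/3)/3) dx. Term by term:
  ∫_0^3 π*cos(π*x/3)/3 dx = 0;  ∫_0^3 -2*π*x*cos(π*x/3)/3 dx = 12/π;  ∫_0^3 π*x^2*cos(π*x/3)/3 dx = -18/π.
Sum: 0 + 12/π − 18/π = -6/π.
So LHS = -6/π.
∫_0^3 v(x) φ(x) dx = ∫_0^3 (2*x*sin(π*x/3) - 2*sin(π*x/3)) dx. Term by term:
  ∫_0^3 -2*sin(π*x/3) dx = -12/π;  ∫_0^3 2*x*sin(π*x/3) dx = 18/π.
Sum: -12/π + 18/π = 6/π.
So RHS = -∫_0^3 v(x) φ(x) dx = -6/π.
LHS = RHS, so the identity holds for this test φ.
Moreover u is smooth here and v(x) = u'(x) = 2*x - 2 pointwise, so the identity holds for every test function. Hence v is the weak derivative of u.


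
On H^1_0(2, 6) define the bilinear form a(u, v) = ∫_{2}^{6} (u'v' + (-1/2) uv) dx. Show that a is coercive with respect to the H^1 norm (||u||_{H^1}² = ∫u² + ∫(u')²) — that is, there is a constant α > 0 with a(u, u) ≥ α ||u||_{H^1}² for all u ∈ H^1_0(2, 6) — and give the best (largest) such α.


α = (-8 + π^2)/(π^2 + 16)

Coercivity of a(·,·) on H^1_0(2, 6) means a(u, u) ≥ α ||u||_{H^1}² for every u ∈ H^1_0.
The interval has length L = 4, and Poincaré/coercivity depend only on L. Here a(u, u) = ∫(u')² + (-1/2)·∫u².
Here c = -1/2 < 0 with |c| < (π/L)² = π^2/16, so coercivity still holds. The condition a(u,u) ≥ α||u||_{H^1}² reads (1−α)∫(u')² ≥ (α−c)∫u². Any admissible α is ≤ 1 (rapidly oscillating u have ∫u²/∫(u')² → 0), and α = 1 would force 0 ≥ (1−c)∫u², impossible since c < 1; so 1−α > 0. By the sharp Poincaré inequality on H^1_0 of an interval of length L, ∫(u')² ≥ (π/L)²∫u² with equality for the first sine mode sin(π(x−x₀)/L) (x₀ the left endpoint), so the inequality holds for all u iff (1−α)(π/L)² ≥ α − c, i.e. α ≤ ((π/L)² + c)/((π/L)² + 1) = (1 + c(L/π)²)/(1 + (L/π)²). (Direct route, valid since c ≤ 0: Poincaré gives c∫u² ≥ c(L/π)²∫(u')², so a(u,u) ≥ (1 + c(L/π)²)∫(u')², while ||u||_{H^1}² ≤ (1 + (L/π)²)∫(u')²; dividing yields the same α.) With (π/L)² = π^2/16 and c = -1/2, the largest admissible constant is α = ((π/L)² + c)/((π/L)² + 1).
Simplifying, α = (-8 + π^2)/(π^2 + 16).


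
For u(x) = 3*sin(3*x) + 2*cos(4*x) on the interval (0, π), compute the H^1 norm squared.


||u||_{H^1(0,π)}^2 = -1224/7 + 79*π

u'(x) = -8*sin(4*x) + 9*cos(3*x).
Expand u² and (u')² and integrate term by term on (0, π), using: for integers n ≥ 1, ∫_0^π sin²(nx) dx = ∫_0^π cos²(nx) dx = π/2; for n ≠ n', ∫_0^π sin(nx)sin(n'x) dx = ∫_0^π cos(nx)cos(n'x) dx = 0; and by product-to-sum, ∫_0^π sin(nx)cos(n'x) dx = ½∫_0^π [sin((n+n')x) + sin((n−n')x)] dx, which is 0 when n+n' is even and 2n/(n²−n'²) when n+n' is odd (it need not vanish on (0, π)).
  u² squared terms: (2)²·∫cos(4x)² dx = 4·π/2 = 2*π;  (3)²·∫sin(3x)² dx = 9·π/2 = 9*π/2.
  u² cross terms: 2·(2)·(3)·∫cos(4x)·sin(3x) dx = 12·(-6/7) = -72/7.
  So ∫_0^π u² dx = 2*π + 9*π/2 − 72/7 = -72/7 + 13*π/2.
  (u')² squared terms: (-8)²·∫sin(4x)² dx = 64·π/2 = 32*π;  (9)²·∫cos(3x)² dx = 81·π/2 = 81*π/2.
  (u')² cross terms: 2·(-8)·(9)·∫sin(4x)·cos(3x) dx = -144·(8/7) = -1152/7.
  So ∫_0^π (u')² dx = 32*π + 81*π/2 − 1152/7 = -1152/7 + 145*π/2.
||u||_{H^1}^2 = (-72/7 + 13*π/2) + (-1152/7 + 145*π/2) = -1224/7 + 79*π.


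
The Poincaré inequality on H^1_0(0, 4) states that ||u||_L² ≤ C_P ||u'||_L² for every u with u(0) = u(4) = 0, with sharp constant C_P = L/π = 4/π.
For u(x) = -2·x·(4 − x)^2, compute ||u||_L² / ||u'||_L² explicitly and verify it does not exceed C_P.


||u||_L² / ||u'||_L² = 2*sqrt(14)/7 < C_P = 4/π.

u(x) = -2·x·(4 − x)^2, so u'(x) = 2*(4 - 3*x)*(x - 4).
u(x) = -2·x·(4 − x)^2 vanishes at x = 0 and x = 4, so u ∈ H^1_0(0, 4). Differentiate via the product rule and integrate the resulting polynomials term by term.
  ∫_0^4 u² dx = ∫_0^4 (4*x^6 - 64*x^5 + 384*x^4 - 1024*x^3 + 1024*x^2) dx. Term by term:
    ∫_0^4 4*x^6 dx = 65536/7;  ∫_0^4 -64*x^5 dx = -131072/3;  ∫_0^4 384*x^4 dx = 393216/5;
    ∫_0^4 -1024*x^3 dx = -65536;  ∫_0^4 1024*x^2 dx = 65536/3.
  Sum: 65536/7 − 131072/3 + 393216/5 − 65536 + 65536/3 = 65536/105.
  ∫_0^4 (u')² dx = ∫_0^4 (36*x^4 - 384*x^3 + 1408*x^2 - 2048*x + 1024) dx. Term by term:
    ∫_0^4 36*x^4 dx = 36864/5;  ∫_0^4 -384*x^3 dx = -24576;  ∫_0^4 1408*x^2 dx = 90112/3;
    ∫_0^4 -2048*x dx = -16384;  ∫_0^4 1024 dx = 4096.
  Sum: 36864/5 − 24576 + 90112/3 − 16384 + 4096 = 8192/15.
∫_0^4 u² dx = 65536/105, so ||u||_L² = 256*sqrt(105)/105.
∫_0^4 (u')² dx = 8192/15, so ||u'||_L² = 64*sqrt(30)/15.
Ratio ||u||_L² / ||u'||_L² = 2*sqrt(14)/7.
Sharp Poincaré constant on H^1_0(0, 4) is C_P = L/π = 4/π, achieved by sin(π/4·x).
A polynomial bump cannot attain the sharp Poincaré constant (only the first sine eigenfunction does), so the ratio is strictly less than C_P, consistent with ||u||_L² ≤ C_P ||u'||_L².


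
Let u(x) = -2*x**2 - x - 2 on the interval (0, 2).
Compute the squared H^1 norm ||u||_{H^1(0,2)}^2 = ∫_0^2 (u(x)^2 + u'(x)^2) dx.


||u||_{H^1}^2 = 2134/15

The H^1 norm (squared) on an interval (0, L) is
  ||u||_{H^1}^2 = ∫_0^L u(x)^2 dx + ∫_0^L u'(x)^2 dx.
Compute u'(x) = -4*x - 1.
Then u(x)^2 = 4*x**4 + 4*x**3 + 9*x**2 + 4*x + 4 and u'(x)^2 = 16*x**2 + 8*x + 1.
Integrate each monomial from 0 to 2 using ∫_0^2 c·x^n dx = c·2^(n+1)/(n+1):
  ∫_0^2 u(x)^2 dx = ∫_0^2 (4*x^4 + 4*x^3 + 9*x^2 + 4*x + 4) dx. Term by term:
    ∫_0^2 4*x^4 dx = 128/5;  ∫_0^2 4*x^3 dx = 16;  ∫_0^2 9*x^2 dx = 24;
    ∫_0^2 4*x dx = 8;  ∫_0^2 4 dx = 8.
  Sum: 128/5 + 16 + 24 + 8 + 8 = 408/5.
  ∫_0^2 u'(x)^2 dx = ∫_0^2 (16*x^2 + 8*x + 1) dx. Term by term:
    ∫_0^2 16*x^2 dx = 128/3;  ∫_0^2 8*x dx = 16;  ∫_0^2 1 dx = 2.
  Sum: 128/3 + 16 + 2 = 182/3.
Adding: ||u||_{H^1}^2 = 408/5 + 182/3 = 2134/15.


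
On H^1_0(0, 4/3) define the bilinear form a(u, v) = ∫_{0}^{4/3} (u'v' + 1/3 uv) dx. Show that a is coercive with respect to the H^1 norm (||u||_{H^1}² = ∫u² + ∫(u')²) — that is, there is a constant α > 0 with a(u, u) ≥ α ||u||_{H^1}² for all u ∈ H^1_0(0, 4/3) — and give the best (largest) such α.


α = (16 + 27*π^2)/(3*(16 + 9*π^2))

Coercivity of a(·,·) on H^1_0(0, 4/3) means a(u, u) ≥ α ||u||_{H^1}² for every u ∈ H^1_0.
The interval has length L = 4/3, and Poincaré/coercivity depend only on L. Here a(u, u) = ∫(u')² + (1/3)·∫u².
Here 0 < c = 1/3 < 1. The condition a(u,u) ≥ α||u||_{H^1}² reads (1−α)∫(u')² ≥ (α−c)∫u². Any admissible α is ≤ 1 (rapidly oscillating u have ∫u²/∫(u')² → 0), and α = 1 would force 0 ≥ (1−c)∫u², impossible since c < 1; so 1−α > 0. By the sharp Poincaré inequality on H^1_0 of an interval of length L, ∫(u')² ≥ (π/L)²∫u² with equality for the first sine mode sin(π(x−x₀)/L) (x₀ the left endpoint), so the inequality holds for all u iff (1−α)(π/L)² ≥ α − c, i.e. α ≤ ((π/L)² + c)/((π/L)² + 1) = (1 + c(L/π)²)/(1 + (L/π)²). With (π/L)² = 9*π^2/16 and c = 1/3, the largest admissible constant is α = ((π/L)² + c)/((π/L)² + 1).
Simplifying, α = (16 + 27*π^2)/(3*(16 + 9*π^2)).


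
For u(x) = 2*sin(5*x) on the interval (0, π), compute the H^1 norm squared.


||u||_{H^1(0,π)}^2 = 52*π

u'(x) = 10*cos(5*x).
Expand u² and (u')² and integrate term by term on (0, π), using: for integers n ≥ 1, ∫_0^π sin²(nx) dx = ∫_0^π cos²(nx) dx = π/2; for n ≠ n', ∫_0^π sin(nx)sin(n'x) dx = ∫_0^π cos(nx)cos(n'x) dx = 0; and by product-to-sum, ∫_0^π sin(nx)cos(n'x) dx = ½∫_0^π [sin((n+n')x) + sin((n−n')x)] dx, which is 0 when n+n' is even and 2n/(n²−n'²) when n+n' is odd (it need not vanish on (0, π)).
  u² squared terms: (2)²·∫sin(5x)² dx = 4·π/2 = 2*π.
  So ∫_0^π u² dx = 2*π.
  (u')² squared terms: (10)²·∫cos(5x)² dx = 100·π/2 = 50*π.
  So ∫_0^π (u')² dx = 50*π.
||u||_{H^1}^2 = (2*π) + (50*π) = 52*π.


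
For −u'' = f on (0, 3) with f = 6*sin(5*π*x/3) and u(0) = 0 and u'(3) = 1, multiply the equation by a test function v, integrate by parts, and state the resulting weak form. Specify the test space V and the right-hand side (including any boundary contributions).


V = {v ∈ H^1(0, 3) : v(0) = 0} (test functions vanish at x = 0 where u is specified); weak form: ∫_0^3 u'v' dx = ∫_0^3 (6*sin(5*π*x/3)) v dx + v(3) for all v ∈ V.

Multiply both sides by a test function v and integrate from 0 to 3:
  ∫_0^3 −u''(x) v(x) dx = ∫_0^3 f(x) v(x) dx.
Integrate the LHS by parts once:
  ∫_0^3 −u'' v dx = −[u'(x) v(x)]_0^3 + ∫_0^3 u'(x) v'(x) dx.
Thus ∫_0^3 u'(x) v'(x) dx = ∫_0^3 f(x) v(x) dx + [u'(x) v(x)]_0^3.
Choose V so that boundary terms are either known or forced to vanish.
Mixed BC: u(0) = 0 (Dirichlet) and u'(3) = 1 (Neumann). Define V = {v ∈ H^1(0, 3) : v(0) = 0}. Then [u' v]_0^3 = u'(3)·v(3) − u'(0)·0 = v(3).
Weak formulation: find u (satisfying any essential BC) such that ∫_0^3 u'(x) v'(x) dx = ∫_0^3 f v dx + v(3) for all v ∈ V (Dirichlet at 0 absorbed into V; Neumann datum at x = 3 contributes the boundary term).
Substituting f(x) = 6*sin(5*π*x/3), the right-hand side is ∫_0^3 (6*sin(5*π*x/3)) v dx + v(3).


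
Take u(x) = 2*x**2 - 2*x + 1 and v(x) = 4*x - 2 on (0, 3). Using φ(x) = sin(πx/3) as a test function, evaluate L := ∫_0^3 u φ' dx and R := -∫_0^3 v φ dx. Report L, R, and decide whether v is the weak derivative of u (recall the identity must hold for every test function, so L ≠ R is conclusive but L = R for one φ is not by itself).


LHS = -24/π, RHS = -24/π. Yes, v = u' weakly.

u(x) = 2*x**2 - 2*x + 1, classical derivative u'(x) = 4*x - 2.
φ(x) = sin(πx/3), so φ'(x) = π*cos(π*x/3)/3.
Note φ(0) = φ(3) = 0, so the boundary term u·φ vanishes.
LHS = ∫_0^3 u(x) φ'(x) dx = ∫_0^3 (2*π*x^2*cos(π*x/3)/3 - 2*π*x*cos(π*x/3)/3 + π*cos(π*x/3)/3) dx. Term by term:
  ∫_0^3 π*cos(π*x/3)/3 dx = 0;  ∫_0^3 -2*π*x*cos(π*x/3)/3 dx = 12/π;  ∫_0^3 2*π*x^2*cos(π*x/3)/3 dx = -36/π.
Sum: 0 + 12/π − 36/π = -24/π.
So LHS = -24/π.
∫_0^3 v(x) φ(x) dx = ∫_0^3 (4*x*sin(π*x/3) - 2*sin(π*x/3)) dx. Term by term:
  ∫_0^3 -2*sin(π*x/3) dx = -12/π;  ∫_0^3 4*x*sin(π*x/3) dx = 36/π.
Sum: -12/π + 36/π = 24/π.
So RHS = -∫_0^3 v(x) φ(x) dx = -24/π.
LHS = RHS, so the identity holds for this test φ.
Moreover u is smooth here and v(x) = u'(x) = 4*x - 2 pointwise, so the identity holds for every test function. Hence v is the weak derivative of u.


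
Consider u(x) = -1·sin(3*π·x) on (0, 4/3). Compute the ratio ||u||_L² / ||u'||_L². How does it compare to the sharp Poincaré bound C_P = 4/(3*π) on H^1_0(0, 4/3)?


||u||_L² / ||u'||_L² = 1/(3*π) < C_P = 4/(3*π).

u(x) = -1·sin(3*π·x), so u'(x) = -3*π*cos(3*π*x).
Writing u(x) = A·sin(kπx/L) with A = -1 and k = 4, use ∫_0^L sin²(kπx/L) dx = L/2 and ∫_0^L cos²(kπx/L) dx = L/2.
u² = 1·sin²(3*π·x) and (u')² = 9*π^2·cos²(3*π·x), and each of sin², cos² integrates to L/2 = 2/3 over (0, 4/3).
∫_0^4/3 u² dx = 2/3, so ||u||_L² = sqrt(6)/3.
∫_0^4/3 (u')² dx = 6*π^2, so ||u'||_L² = sqrt(6)*π.
Ratio ||u||_L² / ||u'||_L² = 1/(3*π).
Sharp Poincaré constant on H^1_0(0, 4/3) is C_P = L/π = 4/(3*π), achieved by sin(3*π/4·x).
This is the k = 4 harmonic; the ratio L/(kπ) is strictly less than C_P = L/π, consistent with the sharp inequality ||u||_L² ≤ C_P ||u'||_L².


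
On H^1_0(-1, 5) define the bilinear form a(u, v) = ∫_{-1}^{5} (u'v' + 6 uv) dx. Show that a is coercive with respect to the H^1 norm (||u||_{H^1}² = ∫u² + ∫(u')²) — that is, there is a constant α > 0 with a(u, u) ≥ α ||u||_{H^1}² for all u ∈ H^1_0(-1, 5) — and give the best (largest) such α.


α = 1

Coercivity of a(·,·) on H^1_0(-1, 5) means a(u, u) ≥ α ||u||_{H^1}² for every u ∈ H^1_0.
The interval has length L = 6, and Poincaré/coercivity depend only on L. Here a(u, u) = ∫(u')² + (6)·∫u².
Here c = 6 ≥ 1, so a(u,u) = ∫(u')² + c∫u² ≥ ∫(u')² + ∫u² = ||u||_{H^1}², i.e. α = 1 works. No larger α is possible: a(u,u) ≥ α||u||_{H^1}² means (1−α)∫(u')² ≥ (α−c)∫u², and for the modes u_n = sin(nπ(x−x₀)/L) (x₀ the left endpoint) one has ∫u_n²/∫(u_n')² = (L/(nπ))² → 0, so a(u_n,u_n)/||u_n||_{H^1}² → 1. Hence the optimal constant is α = 1.
Therefore α = 1.


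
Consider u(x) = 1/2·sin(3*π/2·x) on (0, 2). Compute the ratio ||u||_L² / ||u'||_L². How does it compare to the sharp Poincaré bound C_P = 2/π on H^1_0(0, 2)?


||u||_L² / ||u'||_L² = 2/(3*π) < C_P = 2/π.

u(x) = 1/2·sin(3*π/2·x), so u'(x) = 3*π*cos(3*π*x/2)/4.
Writing u(x) = A·sin(kπx/L) with A = 1/2 and k = 3, use ∫_0^L sin²(kπx/L) dx = L/2 and ∫_0^L cos²(kπx/L) dx = L/2.
u² = 1/4·sin²(3*π/2·x) and (u')² = 9*π^2/16·cos²(3*π/2·x), and each of sin², cos² integrates to L/2 = 1 over (0, 2).
∫_0^2 u² dx = 1/4, so ||u||_L² = 1/2.
∫_0^2 (u')² dx = 9*π^2/16, so ||u'||_L² = 3*π/4.
Ratio ||u||_L² / ||u'||_L² = 2/(3*π).
Sharp Poincaré constant on H^1_0(0, 2) is C_P = L/π = 2/π, achieved by sin(π/2·x).
This is the k = 3 harmonic; the ratio L/(kπ) is strictly less than C_P = L/π, consistent with the sharp inequality ||u||_L² ≤ C_P ||u'||_L².
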